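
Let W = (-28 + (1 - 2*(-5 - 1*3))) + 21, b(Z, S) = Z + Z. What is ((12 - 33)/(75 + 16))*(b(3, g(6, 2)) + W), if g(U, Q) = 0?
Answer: -48/13 ≈ -3.6923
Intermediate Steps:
b(Z, S) = 2*Z
W = 10 (W = (-28 + (1 - 2*(-5 - 3))) + 21 = (-28 + (1 - 2*(-8))) + 21 = (-28 + (1 + 16)) + 21 = (-28 + 17) + 21 = -11 + 21 = 10)
((12 - 33)/(75 + 16))*(b(3, g(6, 2)) + W) = ((12 - 33)/(75 + 16))*(2*3 + 10) = (-21/91)*(6 + 10) = -21*1/91*16 = -3/13*16 = -48/13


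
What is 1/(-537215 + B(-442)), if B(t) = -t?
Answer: -1/536773 ≈ -1.8630e-6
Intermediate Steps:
1/(-537215 + B(-442)) = 1/(-537215 - 1*(-442)) = 1/(-537215 + 442) = 1/(-536773) = -1/536773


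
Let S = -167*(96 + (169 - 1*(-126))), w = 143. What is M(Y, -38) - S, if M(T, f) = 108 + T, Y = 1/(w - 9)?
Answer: 8764271/134 ≈ 65405.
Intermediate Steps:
Y = 1/134 (Y = 1/(143 - 9) = 1/134 ≈ 0.0074627)
S = -65297 (S = -167*(96 + (169 + 126)) = -167*(96 + 295) = -167*391 = -65297)
M(Y, -38) - S = (108 + 1/134) - 1*(-65297) = 14473/134 + 65297 = 8764271/134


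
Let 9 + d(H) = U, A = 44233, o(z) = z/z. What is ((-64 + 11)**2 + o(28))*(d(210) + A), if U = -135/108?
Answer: 248531855/2 ≈ 1.2427e+8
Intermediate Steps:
o(z) = 1
U = -5/4 (U = -135*1/108 = -5/4 ≈ -1.2500)
d(H) = -41/4 (d(H) = -9 - 5/4 = -41/4)
((-64 + 11)**2 + o(28))*(d(210) + A) = ((-64 + 11)**2 + 1)*(-41/4 + 44233) = ((-53)**2 + 1)*(176891/4) = (2809 + 1)*(176891/4) = 2810*(176891/4) = 248531855/2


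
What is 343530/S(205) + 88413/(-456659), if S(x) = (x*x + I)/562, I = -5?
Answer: 400730155134/87221869 ≈ 4594.4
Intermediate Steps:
S(x) = -5/562 + x²/562 (S(x) = (x*x - 5)/562 = (x² - 5)*(1/562) = (-5 + x²)*(1/562) = -5/562 + x²/562)
343530/S(205) + 88413/(-456659) = 343530/(-5/562 + (1/562)*205²) + 88413/(-456659) = 343530/(-5/562 + (1/562)*42025) + 88413*(-1/456659) = 343530/(-5/562 + 42025/562) - 88413/456659 = 343530/(21010/281) - 88413/456659 = 343530*(281/21010) - 88413/456659 = 877563/191 - 88413/456659 = 400730155134/87221869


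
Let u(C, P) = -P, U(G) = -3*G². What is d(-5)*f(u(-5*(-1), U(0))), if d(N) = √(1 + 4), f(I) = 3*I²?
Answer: 0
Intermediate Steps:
d(N) = √5
d(-5)*f(u(-5*(-1), U(0))) = √5*(3*(-(-3)*0²)²) = √5*(3*(-(-3)*0)²) = √5*(3*(-1*0)²) = √5*(3*0²) = √5*(3*0) = √5*0 = 0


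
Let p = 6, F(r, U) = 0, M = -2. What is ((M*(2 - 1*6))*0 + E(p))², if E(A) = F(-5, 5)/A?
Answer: 0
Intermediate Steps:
E(A) = 0 (E(A) = 0/A = 0)
((M*(2 - 1*6))*0 + E(p))² = (-2*(2 - 1*6)*0 + 0)² = (-2*(2 - 6)*0 + 0)² = (-2*(-4)*0 + 0)² = (8*0 + 0)² = (0 + 0)² = 0² = 0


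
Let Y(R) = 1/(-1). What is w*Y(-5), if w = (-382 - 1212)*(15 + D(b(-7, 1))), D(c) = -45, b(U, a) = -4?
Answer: -47820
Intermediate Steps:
Y(R) = -1
w = 47820 (w = (-382 - 1212)*(15 - 45) = -1594*(-30) = 47820)
w*Y(-5) = 47820*(-1) = -47820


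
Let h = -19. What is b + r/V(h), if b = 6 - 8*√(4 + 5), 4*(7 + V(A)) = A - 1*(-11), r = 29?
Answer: -191/9 ≈ -21.222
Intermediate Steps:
V(A) = -17/4 + A/4 (V(A) = -7 + (A - 1*(-11))/4 = -7 + (A + 11)/4 = -7 + (11 + A)/4 = -7 + (11/4 + A/4) = -17/4 + A/4)
b = -18 (b = 6 - 8*√9 = 6 - 8*3 = 6 - 24 = -18)
b + r/V(h) = -18 + 29/(-17/4 + (¼)*(-19)) = -18 + 29/(-17/4 - 19/4) = -18 + 29/(-9) = -18 - ⅑*29 = -18 - 29/9 = -191/9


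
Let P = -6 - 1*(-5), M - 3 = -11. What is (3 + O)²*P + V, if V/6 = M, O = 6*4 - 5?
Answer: -532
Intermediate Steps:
M = -8 (M = 3 - 11 = -8)
O = 19 (O = 24 - 5 = 19)
P = -1 (P = -6 + 5 = -1)
V = -48 (V = 6*(-8) = -48)
(3 + O)²*P + V = (3 + 19)²*(-1) - 48 = 22²*(-1) - 48 = 484*(-1) - 48 = -484 - 48 = -532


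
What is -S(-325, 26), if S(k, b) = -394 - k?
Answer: 69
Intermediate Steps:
-S(-325, 26) = -(-394 - 1*(-325)) = -(-394 + 325) = -1*(-69) = 69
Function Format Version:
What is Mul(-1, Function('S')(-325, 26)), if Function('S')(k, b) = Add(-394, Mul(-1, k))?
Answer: 69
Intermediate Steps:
Mul(-1, Function('S')(-325, 26)) = Mul(-1, Add(-394, Mul(-1, -325))) = Mul(-1, Add(-394, 325)) = Mul(-1, -69) = 69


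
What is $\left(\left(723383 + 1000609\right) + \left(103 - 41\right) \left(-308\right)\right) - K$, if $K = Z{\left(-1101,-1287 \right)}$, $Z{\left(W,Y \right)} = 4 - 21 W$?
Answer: $1681771$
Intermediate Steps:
$K = 23125$ ($K = 4 - -23121 = 4 + 23121 = 23125$)
$\left(\left(723383 + 1000609\right) + \left(103 - 41\right) \left(-308\right)\right) - K = \left(\left(723383 + 1000609\right) + \left(103 - 41\right) \left(-308\right)\right) - 23125 = \left(1723992 + 62 \left(-308\right)\right) - 23125 = \left(1723992 - 19096\right) - 23125 = 1704896 - 23125 = 1681771$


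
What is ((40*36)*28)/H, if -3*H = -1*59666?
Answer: 60480/29833 ≈ 2.0273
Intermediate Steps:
H = 59666/3 (H = -(-1)*59666/3 = -⅓*(-59666) = 59666/3 ≈ 19889.)
((40*36)*28)/H = ((40*36)*28)/(59666/3) = (1440*28)*(3/59666) = 40320*(3/59666) = 60480/29833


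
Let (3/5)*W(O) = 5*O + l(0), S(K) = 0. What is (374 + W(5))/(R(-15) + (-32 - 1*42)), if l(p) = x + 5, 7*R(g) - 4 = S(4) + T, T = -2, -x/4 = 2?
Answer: -2156/387 ≈ -5.5711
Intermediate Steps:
x = -8 (x = -4*2 = -8)
R(g) = 2/7 (R(g) = 4/7 + (0 - 2)/7 = 4/7 + (⅐)*(-2) = 4/7 - 2/7 = 2/7)
l(p) = -3 (l(p) = -8 + 5 = -3)
W(O) = -5 + 25*O/3 (W(O) = 5*(5*O - 3)/3 = 5*(-3 + 5*O)/3 = -5 + 25*O/3)
(374 + W(5))/(R(-15) + (-32 - 1*42)) = (374 + (-5 + (25/3)*5))/(2/7 + (-32 - 1*42)) = (374 + (-5 + 125/3))/(2/7 + (-32 - 42)) = (374 + 110/3)/(2/7 - 74) = 1232/(3*(-516/7)) = (1232/3)*(-7/516) = -2156/387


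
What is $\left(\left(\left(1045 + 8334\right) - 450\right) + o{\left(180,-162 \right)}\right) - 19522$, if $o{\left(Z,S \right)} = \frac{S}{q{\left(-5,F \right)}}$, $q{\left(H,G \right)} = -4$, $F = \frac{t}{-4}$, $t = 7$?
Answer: $- \frac{21105}{2} \approx -10553.0$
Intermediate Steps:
$F = - \frac{7}{4}$ ($F = \frac{7}{-4} = 7 \left(- \frac{1}{4}\right) = - \frac{7}{4} \approx -1.75$)
$o{\left(Z,S \right)} = - \frac{S}{4}$ ($o{\left(Z,S \right)} = \frac{S}{-4} = S \left(- \frac{1}{4}\right) = - \frac{S}{4}$)
$\left(\left(\left(1045 + 8334\right) - 450\right) + o{\left(180,-162 \right)}\right) - 19522 = \left(\left(\left(1045 + 8334\right) - 450\right) - - \frac{81}{2}\right) - 19522 = \left(\left(9379 - 450\right) + \frac{81}{2}\right) - 19522 = \left(8929 + \frac{81}{2}\right) - 19522 = \frac{17939}{2} - 19522 = - \frac{21105}{2}$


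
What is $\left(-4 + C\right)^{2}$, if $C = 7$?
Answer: $9$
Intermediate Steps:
$\left(-4 + C\right)^{2} = \left(-4 + 7\right)^{2} = 3^{2} = 9$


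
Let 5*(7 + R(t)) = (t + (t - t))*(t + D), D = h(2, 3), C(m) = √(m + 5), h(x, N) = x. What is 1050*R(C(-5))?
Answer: -7350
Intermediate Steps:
C(m) = √(5 + m)
D = 2
R(t) = -7 + t*(2 + t)/5 (R(t) = -7 + ((t + (t - t))*(t + 2))/5 = -7 + ((t + 0)*(2 + t))/5 = -7 + (t*(2 + t))/5 = -7 + t*(2 + t)/5)
1050*R(C(-5)) = 1050*(-7 + (√(5 - 5))²/5 + 2*√(5 - 5)/5) = 1050*(-7 + (√0)²/5 + 2*√0/5) = 1050*(-7 + (⅕)*0² + (⅖)*0) = 1050*(-7 + (⅕)*0 + 0) = 1050*(-7 + 0 + 0) = 1050*(-7) = -7350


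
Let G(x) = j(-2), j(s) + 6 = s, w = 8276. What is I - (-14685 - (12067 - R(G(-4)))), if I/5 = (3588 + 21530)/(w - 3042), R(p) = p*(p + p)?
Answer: 69737803/2617 ≈ 26648.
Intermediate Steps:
j(s) = -6 + s
G(x) = -8 (G(x) = -6 - 2 = -8)
R(p) = 2*p² (R(p) = p*(2*p) = 2*p²)
I = 62795/2617 (I = 5*((3588 + 21530)/(8276 - 3042)) = 5*(25118/5234) = 5*(25118*(1/5234)) = 5*(12559/2617) = 62795/2617 ≈ 23.995)
I - (-14685 - (12067 - R(G(-4)))) = 62795/2617 - (-14685 - (12067 - 2*(-8)²)) = 62795/2617 - (-14685 - (12067 - 2*64)) = 62795/2617 - (-14685 - (12067 - 1*128)) = 62795/2617 - (-14685 - (12067 - 128)) = 62795/2617 - (-14685 - 1*11939) = 62795/2617 - (-14685 - 11939) = 62795/2617 - 1*(-26624) = 62795/2617 + 26624 = 69737803/2617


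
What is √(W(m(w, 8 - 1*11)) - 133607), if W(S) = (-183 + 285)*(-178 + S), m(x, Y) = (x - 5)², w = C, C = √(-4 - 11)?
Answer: √(-150743 - 1020*I*√15) ≈ 5.087 - 388.29*I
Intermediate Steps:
C = I*√15 (C = √(-15) = I*√15 ≈ 3.873*I)
w = I*√15 ≈ 3.873*I
m(x, Y) = (-5 + x)²
W(S) = -18156 + 102*S (W(S) = 102*(-178 + S) = -18156 + 102*S)
√(W(m(w, 8 - 1*11)) - 133607) = √((-18156 + 102*(-5 + I*√15)²) - 133607) = √(-151763 + 102*(-5 + I*√15)²)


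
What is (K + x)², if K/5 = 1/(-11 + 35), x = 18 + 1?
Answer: 212521/576 ≈ 368.96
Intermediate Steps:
x = 19
K = 5/24 (K = 5/(-11 + 35) = 5/24 ≈ 0.20833)
(K + x)² = (5/24 + 19)² = (461/24)² = 212521/576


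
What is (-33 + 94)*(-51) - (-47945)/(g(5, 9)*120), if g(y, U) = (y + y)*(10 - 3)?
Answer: -5216891/1680 ≈ -3105.3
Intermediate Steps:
g(y, U) = 14*y (g(y, U) = (2*y)*7 = 14*y)
(-33 + 94)*(-51) - (-47945)/(g(5, 9)*120) = (-33 + 94)*(-51) - (-47945)/((14*5)*120) = 61*(-51) - (-47945)/(70*120) = -3111 - (-47945)/8400 = -3111 - 1*(-9589/1680) = -3111 + 9589/1680 = -5216891/1680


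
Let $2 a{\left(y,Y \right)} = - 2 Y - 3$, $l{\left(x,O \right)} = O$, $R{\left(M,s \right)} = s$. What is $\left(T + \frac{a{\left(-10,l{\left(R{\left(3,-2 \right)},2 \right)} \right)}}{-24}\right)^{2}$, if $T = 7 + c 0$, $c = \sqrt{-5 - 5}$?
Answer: $\frac{117649}{2304} \approx 51.063$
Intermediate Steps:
$c = i \sqrt{10}$ ($c = \sqrt{-10} = i \sqrt{10} \approx 3.1623 i$)
$a{\left(y,Y \right)} = - \frac{3}{2} - Y$ ($a{\left(y,Y \right)} = \frac{- 2 Y - 3}{2} = \frac{-3 - 2 Y}{2} = - \frac{3}{2} - Y$)
$T = 7$ ($T = 7 + i \sqrt{10} \cdot 0 = 7 + 0 = 7$)
$\left(T + \frac{a{\left(-10,l{\left(R{\left(3,-2 \right)},2 \right)} \right)}}{-24}\right)^{2} = \left(7 + \frac{- \frac{3}{2} - 2}{-24}\right)^{2} = \left(7 + \left(- \frac{3}{2} - 2\right) \left(- \frac{1}{24}\right)\right)^{2} = \left(7 - - \frac{7}{48}\right)^{2} = \left(7 + \frac{7}{48}\right)^{2} = \left(\frac{343}{48}\right)^{2} = \frac{117649}{2304}$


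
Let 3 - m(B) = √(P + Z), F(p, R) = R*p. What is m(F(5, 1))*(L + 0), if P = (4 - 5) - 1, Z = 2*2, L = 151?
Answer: 453 - 151*√2 ≈ 239.45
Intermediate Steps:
Z = 4
P = -2 (P = -1 - 1 = -2)
m(B) = 3 - √2 (m(B) = 3 - √(-2 + 4) = 3 - √2)
m(F(5, 1))*(L + 0) = (3 - √2)*(151 + 0) = (3 - √2)*151 = 453 - 151*√2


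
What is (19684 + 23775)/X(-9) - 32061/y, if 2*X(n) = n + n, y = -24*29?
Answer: -9986305/2088 ≈ -4782.7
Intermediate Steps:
y = -696
X(n) = n (X(n) = (n + n)/2 = (2*n)/2 = n)
(19684 + 23775)/X(-9) - 32061/y = (19684 + 23775)/(-9) - 32061/(-696) = 43459*(-1/9) - 32061*(-1/696) = -43459/9 + 10687/232 = -9986305/2088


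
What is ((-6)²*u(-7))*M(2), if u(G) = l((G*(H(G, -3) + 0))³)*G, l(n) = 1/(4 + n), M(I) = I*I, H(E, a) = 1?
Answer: 336/113 ≈ 2.9734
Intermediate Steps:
M(I) = I²
u(G) = G/(4 + G³) (u(G) = G/(4 + (G*(1 + 0))³) = G/(4 + (G*1)³) = G/(4 + G³))
((-6)²*u(-7))*M(2) = ((-6)²*(-7/(4 + (-7)³)))*2² = (36*(-7/(4 - 343)))*4 = (36*(-7/(-339)))*4 = (36*(-7*(-1/339)))*4 = (36*(7/339))*4 = (84/113)*4 = 336/113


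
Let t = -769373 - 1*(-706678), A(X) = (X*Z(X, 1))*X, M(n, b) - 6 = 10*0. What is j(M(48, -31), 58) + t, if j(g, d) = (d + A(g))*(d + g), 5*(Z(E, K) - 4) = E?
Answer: -235011/5 ≈ -47002.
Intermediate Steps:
Z(E, K) = 4 + E/5
M(n, b) = 6 (M(n, b) = 6 + 10*0 = 6 + 0 = 6)
A(X) = X**2*(4 + X/5) (A(X) = (X*(4 + X/5))*X = X**2*(4 + X/5))
j(g, d) = (d + g)*(d + g**2*(20 + g)/5) (j(g, d) = (d + g**2*(20 + g)/5)*(d + g) = (d + g)*(d + g**2*(20 + g)/5))
t = -62695 (t = -769373 + 706678 = -62695)
j(M(48, -31), 58) + t = (58**2 + 58*6 + (1/5)*6**3*(20 + 6) + (1/5)*58*6**2*(20 + 6)) - 62695 = (3364 + 348 + (1/5)*216*26 + (1/5)*58*36*26) - 62695 = (3364 + 348 + 5616/5 + 54288/5) - 62695 = 78464/5 - 62695 = -235011/5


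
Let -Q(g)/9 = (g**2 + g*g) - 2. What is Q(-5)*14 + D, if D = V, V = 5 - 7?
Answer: -6050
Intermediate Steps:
V = -2
D = -2
Q(g) = 18 - 18*g**2 (Q(g) = -9*((g**2 + g*g) - 2) = -9*((g**2 + g**2) - 2) = -9*(2*g**2 - 2) = -9*(-2 + 2*g**2) = 18 - 18*g**2)
Q(-5)*14 + D = (18 - 18*(-5)**2)*14 - 2 = (18 - 18*25)*14 - 2 = (18 - 450)*14 - 2 = -432*14 - 2 = -6048 - 2 = -6050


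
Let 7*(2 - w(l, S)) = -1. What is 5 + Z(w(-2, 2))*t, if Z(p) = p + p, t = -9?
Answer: -235/7 ≈ -33.571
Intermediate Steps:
w(l, S) = 15/7 (w(l, S) = 2 - ⅐*(-1) = 2 + ⅐ = 15/7)
Z(p) = 2*p
5 + Z(w(-2, 2))*t = 5 + (2*(15/7))*(-9) = 5 + (30/7)*(-9) = 5 - 270/7 = -235/7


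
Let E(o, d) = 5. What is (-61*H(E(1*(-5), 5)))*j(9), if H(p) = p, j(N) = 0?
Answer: 0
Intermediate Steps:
(-61*H(E(1*(-5), 5)))*j(9) = -61*5*0 = -305*0 = 0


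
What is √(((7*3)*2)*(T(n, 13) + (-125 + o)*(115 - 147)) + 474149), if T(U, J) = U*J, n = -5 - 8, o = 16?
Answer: 17*√2123 ≈ 783.29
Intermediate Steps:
n = -13
T(U, J) = J*U
√(((7*3)*2)*(T(n, 13) + (-125 + o)*(115 - 147)) + 474149) = √(((7*3)*2)*(13*(-13) + (-125 + 16)*(115 - 147)) + 474149) = √((21*2)*(-169 - 109*(-32)) + 474149) = √(42*(-169 + 3488) + 474149) = √(42*3319 + 474149) = √(139398 + 474149) = √613547 = 17*√2123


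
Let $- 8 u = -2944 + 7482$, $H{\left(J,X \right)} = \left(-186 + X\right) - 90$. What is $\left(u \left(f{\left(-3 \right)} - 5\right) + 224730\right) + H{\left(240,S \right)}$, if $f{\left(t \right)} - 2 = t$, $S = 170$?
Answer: $\frac{456055}{2} \approx 2.2803 \cdot 10^{5}$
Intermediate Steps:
$f{\left(t \right)} = 2 + t$
$H{\left(J,X \right)} = -276 + X$
$u = - \frac{2269}{4}$ ($u = - \frac{-2944 + 7482}{8} = \left(- \frac{1}{8}\right) 4538 = - \frac{2269}{4} \approx -567.25$)
$\left(u \left(f{\left(-3 \right)} - 5\right) + 224730\right) + H{\left(240,S \right)} = \left(- \frac{2269 \left(\left(2 - 3\right) - 5\right)}{4} + 224730\right) + \left(-276 + 170\right) = \left(- \frac{2269 \left(-1 - 5\right)}{4} + 224730\right) - 106 = \left(\left(- \frac{2269}{4}\right) \left(-6\right) + 224730\right) - 106 = \left(\frac{6807}{2} + 224730\right) - 106 = \frac{456267}{2} - 106 = \frac{456055}{2}$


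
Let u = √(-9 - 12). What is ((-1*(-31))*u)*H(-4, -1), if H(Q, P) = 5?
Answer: 155*I*√21 ≈ 710.3*I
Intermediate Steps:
u = I*√21 (u = √(-21) = I*√21 ≈ 4.5826*I)
((-1*(-31))*u)*H(-4, -1) = ((-1*(-31))*(I*√21))*5 = (31*(I*√21))*5 = (31*I*√21)*5 = 155*I*√21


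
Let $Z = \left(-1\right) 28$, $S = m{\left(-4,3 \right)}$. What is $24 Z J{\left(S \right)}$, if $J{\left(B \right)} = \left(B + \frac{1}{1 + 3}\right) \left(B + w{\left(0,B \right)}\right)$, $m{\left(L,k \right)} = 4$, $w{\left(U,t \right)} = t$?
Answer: $-22848$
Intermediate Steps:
$S = 4$
$Z = -28$
$J{\left(B \right)} = 2 B \left(\frac{1}{4} + B\right)$ ($J{\left(B \right)} = \left(B + \frac{1}{1 + 3}\right) \left(B + B\right) = \left(B + \frac{1}{4}\right) 2 B = \left(\frac{1}{4} + B\right) 2 B = 2 B \left(\frac{1}{4} + B\right)$)
$24 Z J{\left(S \right)} = 24 \left(-28\right) \frac{1}{2} \cdot 4 \left(1 + 4 \cdot 4\right) = - 672 \cdot \frac{1}{2} \cdot 4 \left(1 + 16\right) = - 672 \cdot \frac{1}{2} \cdot 4 \cdot 17 = \left(-672\right) 34 = -22848$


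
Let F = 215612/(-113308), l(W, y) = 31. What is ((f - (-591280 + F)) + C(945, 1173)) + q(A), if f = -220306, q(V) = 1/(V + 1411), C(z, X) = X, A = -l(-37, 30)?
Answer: 14547769549687/39091260 ≈ 3.7215e+5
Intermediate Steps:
A = -31 (A = -1*31 = -31)
q(V) = 1/(1411 + V)
F = -53903/28327 (F = 215612*(-1/113308) = -53903/28327 ≈ -1.9029)
((f - (-591280 + F)) + C(945, 1173)) + q(A) = ((-220306 - (-591280 - 53903/28327)) + 1173) + 1/(1411 - 31) = ((-220306 - 1*(-16749242463/28327)) + 1173) + 1/1380 = ((-220306 + 16749242463/28327) + 1173) + 1/1380 = (10508634401/28327 + 1173) + 1/1380 = 10541861972/28327 + 1/1380 = 14547769549687/39091260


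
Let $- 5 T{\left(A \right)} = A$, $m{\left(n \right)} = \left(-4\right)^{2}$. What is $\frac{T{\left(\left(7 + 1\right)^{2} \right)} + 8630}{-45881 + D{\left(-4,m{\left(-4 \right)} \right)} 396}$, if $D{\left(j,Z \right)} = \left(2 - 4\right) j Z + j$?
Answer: $\frac{43086}{16115} \approx 2.6737$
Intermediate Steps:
$m{\left(n \right)} = 16$
$T{\left(A \right)} = - \frac{A}{5}$
$D{\left(j,Z \right)} = j - 2 Z j$ ($D{\left(j,Z \right)} = \left(2 - 4\right) j Z + j = - 2 j Z + j = - 2 Z j + j = j - 2 Z j$)
$\frac{T{\left(\left(7 + 1\right)^{2} \right)} + 8630}{-45881 + D{\left(-4,m{\left(-4 \right)} \right)} 396} = \frac{- \frac{\left(7 + 1\right)^{2}}{5} + 8630}{-45881 + - 4 \left(1 - 32\right) 396} = \frac{- \frac{8^{2}}{5} + 8630}{-45881 + - 4 \left(1 - 32\right) 396} = \frac{\left(- \frac{1}{5}\right) 64 + 8630}{-45881 + \left(-4\right) \left(-31\right) 396} = \frac{- \frac{64}{5} + 8630}{-45881 + 124 \cdot 396} = \frac{43086}{5 \left(-45881 + 49104\right)} = \frac{43086}{5 \cdot 3223} = \frac{43086}{5} \cdot \frac{1}{3223} = \frac{43086}{16115}$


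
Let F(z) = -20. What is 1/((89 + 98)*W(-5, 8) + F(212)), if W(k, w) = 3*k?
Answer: -1/2825 ≈ -0.00035398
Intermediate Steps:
1/((89 + 98)*W(-5, 8) + F(212)) = 1/((89 + 98)*(3*(-5)) - 20) = 1/(187*(-15) - 20) = 1/(-2805 - 20) = 1/(-2825) = -1/2825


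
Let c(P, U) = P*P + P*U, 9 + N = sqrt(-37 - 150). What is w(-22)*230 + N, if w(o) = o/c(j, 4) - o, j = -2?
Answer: 6316 + I*sqrt(187) ≈ 6316.0 + 13.675*I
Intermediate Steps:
N = -9 + I*sqrt(187) (N = -9 + sqrt(-37 - 150) = -9 + sqrt(-187) = -9 + I*sqrt(187) ≈ -9.0 + 13.675*I)
c(P, U) = P**2 + P*U
w(o) = -5*o/4 (w(o) = o/((-2*(-2 + 4))) - o = o/((-2*2)) - o = o/(-4) - o = o*(-1/4) - o = -o/4 - o = -5*o/4)
w(-22)*230 + N = -5/4*(-22)*230 + (-9 + I*sqrt(187)) = (55/2)*230 + (-9 + I*sqrt(187)) = 6325 + (-9 + I*sqrt(187)) = 6316 + I*sqrt(187)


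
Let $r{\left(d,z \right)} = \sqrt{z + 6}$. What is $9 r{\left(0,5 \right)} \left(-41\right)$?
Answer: $- 369 \sqrt{11} \approx -1223.8$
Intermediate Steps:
$r{\left(d,z \right)} = \sqrt{6 + z}$
$9 r{\left(0,5 \right)} \left(-41\right) = 9 \sqrt{6 + 5} \left(-41\right) = 9 \sqrt{11} \left(-41\right) = - 369 \sqrt{11}$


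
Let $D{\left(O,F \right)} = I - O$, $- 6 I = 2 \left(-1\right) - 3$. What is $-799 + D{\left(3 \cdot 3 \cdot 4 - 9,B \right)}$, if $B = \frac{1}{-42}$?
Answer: $- \frac{4951}{6} \approx -825.17$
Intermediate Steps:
$B = - \frac{1}{42} \approx -0.02381$
$I = \frac{5}{6}$ ($I = - \frac{2 \left(-1\right) - 3}{6} = - \frac{-2 - 3}{6} = \left(- \frac{1}{6}\right) \left(-5\right) = \frac{5}{6} \approx 0.83333$)
$D{\left(O,F \right)} = \frac{5}{6} - O$
$-799 + D{\left(3 \cdot 3 \cdot 4 - 9,B \right)} = -799 + \left(\frac{5}{6} - \left(3 \cdot 3 \cdot 4 - 9\right)\right) = -799 + \left(\frac{5}{6} - \left(9 \cdot 4 - 9\right)\right) = -799 + \left(\frac{5}{6} - \left(36 - 9\right)\right) = -799 + \left(\frac{5}{6} - 27\right) = -799 - \frac{157}{6} = - \frac{4951}{6}$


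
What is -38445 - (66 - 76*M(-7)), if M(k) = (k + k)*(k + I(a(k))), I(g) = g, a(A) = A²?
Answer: -83199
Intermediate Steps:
M(k) = 2*k*(k + k²) (M(k) = (k + k)*(k + k²) = (2*k)*(k + k²) = 2*k*(k + k²))
-38445 - (66 - 76*M(-7)) = -38445 - (66 - 152*(-7)²*(1 - 7)) = -38445 - (66 - 152*49*(-6)) = -38445 - (66 - 76*(-588)) = -38445 - (66 + 44688) = -38445 - 1*44754 = -38445 - 44754 = -83199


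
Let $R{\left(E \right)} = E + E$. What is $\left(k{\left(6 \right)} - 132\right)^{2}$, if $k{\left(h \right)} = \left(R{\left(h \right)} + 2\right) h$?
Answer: $2304$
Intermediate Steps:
$R{\left(E \right)} = 2 E$
$k{\left(h \right)} = h \left(2 + 2 h\right)$ ($k{\left(h \right)} = \left(2 h + 2\right) h = \left(2 + 2 h\right) h = h \left(2 + 2 h\right)$)
$\left(k{\left(6 \right)} - 132\right)^{2} = \left(2 \cdot 6 \left(1 + 6\right) - 132\right)^{2} = \left(2 \cdot 6 \cdot 7 - 132\right)^{2} = \left(84 - 132\right)^{2} = \left(-48\right)^{2} = 2304$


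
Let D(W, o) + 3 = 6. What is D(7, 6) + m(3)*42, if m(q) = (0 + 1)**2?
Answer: 45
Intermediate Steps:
m(q) = 1 (m(q) = 1**2 = 1)
D(W, o) = 3 (D(W, o) = -3 + 6 = 3)
D(7, 6) + m(3)*42 = 3 + 1*42 = 3 + 42 = 45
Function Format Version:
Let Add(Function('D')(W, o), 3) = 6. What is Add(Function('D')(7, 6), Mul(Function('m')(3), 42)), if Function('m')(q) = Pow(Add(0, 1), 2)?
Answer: 45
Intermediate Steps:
Function('m')(q) = 1 (Function('m')(q) = Pow(1, 2) = 1)
Function('D')(W, o) = 3 (Function('D')(W, o) = Add(-3, 6) = 3)
Add(Function('D')(7, 6), Mul(Function('m')(3), 42)) = Add(3, Mul(1, 42)) = Add(3, 42) = 45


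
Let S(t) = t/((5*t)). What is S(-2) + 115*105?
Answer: 60376/5 ≈ 12075.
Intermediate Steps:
S(t) = ⅕ (S(t) = t*(1/(5*t)) = ⅕)
S(-2) + 115*105 = ⅕ + 115*105 = ⅕ + 12075 = 60376/5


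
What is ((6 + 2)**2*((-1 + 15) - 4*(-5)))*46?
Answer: 100096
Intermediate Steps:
((6 + 2)**2*((-1 + 15) - 4*(-5)))*46 = (8**2*(14 + 20))*46 = (64*34)*46 = 2176*46 = 100096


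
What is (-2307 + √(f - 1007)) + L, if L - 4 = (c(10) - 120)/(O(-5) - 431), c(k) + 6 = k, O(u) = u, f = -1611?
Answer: -250998/109 + I*√2618 ≈ -2302.7 + 51.166*I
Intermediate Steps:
c(k) = -6 + k
L = 465/109 (L = 4 + ((-6 + 10) - 120)/(-5 - 431) = 4 + (4 - 120)/(-436) = 4 - 116*(-1/436) = 4 + 29/109 = 465/109 ≈ 4.2661)
(-2307 + √(f - 1007)) + L = (-2307 + √(-1611 - 1007)) + 465/109 = (-2307 + √(-2618)) + 465/109 = (-2307 + I*√2618) + 465/109 = -250998/109 + I*√2618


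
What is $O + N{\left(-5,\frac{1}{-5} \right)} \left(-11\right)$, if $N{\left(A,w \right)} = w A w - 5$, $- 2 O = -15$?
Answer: $\frac{647}{10} \approx 64.7$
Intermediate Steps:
$O = \frac{15}{2}$ ($O = \left(- \frac{1}{2}\right) \left(-15\right) = \frac{15}{2} \approx 7.5$)
$N{\left(A,w \right)} = -5 + A w^{2}$ ($N{\left(A,w \right)} = A w w - 5 = A w^{2} - 5 = -5 + A w^{2}$)
$O + N{\left(-5,\frac{1}{-5} \right)} \left(-11\right) = \frac{15}{2} + \left(-5 - 5 \left(\frac{1}{-5}\right)^{2}\right) \left(-11\right) = \frac{15}{2} + \left(-5 - 5 \left(- \frac{1}{5}\right)^{2}\right) \left(-11\right) = \frac{15}{2} + \left(-5 - \frac{1}{5}\right) \left(-11\right) = \frac{15}{2} - - \frac{286}{5} = \frac{15}{2} + \frac{286}{5} = \frac{647}{10}$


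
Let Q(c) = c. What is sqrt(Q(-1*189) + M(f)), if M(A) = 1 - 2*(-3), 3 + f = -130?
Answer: I*sqrt(182) ≈ 13.491*I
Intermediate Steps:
f = -133 (f = -3 - 130 = -133)
M(A) = 7 (M(A) = 1 + 6 = 7)
sqrt(Q(-1*189) + M(f)) = sqrt(-1*189 + 7) = sqrt(-189 + 7) = sqrt(-182) = I*sqrt(182)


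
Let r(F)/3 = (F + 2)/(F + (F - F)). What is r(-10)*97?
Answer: 1164/5 ≈ 232.80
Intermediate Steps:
r(F) = 3*(2 + F)/F (r(F) = 3*((F + 2)/(F + (F - F))) = 3*((2 + F)/(F + 0)) = 3*((2 + F)/F) = 3*(2 + F)/F)
r(-10)*97 = (3 + 6/(-10))*97 = (3 + 6*(-⅒))*97 = (3 - ⅗)*97 = (12/5)*97 = 1164/5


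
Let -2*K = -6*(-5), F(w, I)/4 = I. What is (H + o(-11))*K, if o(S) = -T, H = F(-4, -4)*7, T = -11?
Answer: 1515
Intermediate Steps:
F(w, I) = 4*I
H = -112 (H = (4*(-4))*7 = -16*7 = -112)
o(S) = 11 (o(S) = -1*(-11) = 11)
K = -15 (K = -(-3)*(-5) = -1/2*30 = -15)
(H + o(-11))*K = (-112 + 11)*(-15) = -101*(-15) = 1515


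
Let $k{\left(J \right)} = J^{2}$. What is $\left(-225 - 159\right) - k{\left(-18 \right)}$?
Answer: $-708$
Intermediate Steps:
$\left(-225 - 159\right) - k{\left(-18 \right)} = \left(-225 - 159\right) - \left(-18\right)^{2} = \left(-225 - 159\right) - 324 = -384 - 324 = -708$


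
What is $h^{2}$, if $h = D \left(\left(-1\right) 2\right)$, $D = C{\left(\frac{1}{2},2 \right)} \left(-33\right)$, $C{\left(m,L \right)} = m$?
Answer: $1089$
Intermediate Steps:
$D = - \frac{33}{2}$ ($D = \frac{1}{2} \left(-33\right) = - \frac{33}{2} \approx -16.5$)
$h = 33$ ($h = - \frac{33 \left(\left(-1\right) 2\right)}{2} = \left(- \frac{33}{2}\right) \left(-2\right) = 33$)
$h^{2} = 33^{2} = 1089$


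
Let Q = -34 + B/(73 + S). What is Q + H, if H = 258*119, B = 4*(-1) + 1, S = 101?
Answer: 1778743/58 ≈ 30668.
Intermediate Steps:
B = -3 (B = -4 + 1 = -3)
Q = -1973/58 (Q = -34 - 3/(73 + 101) = -34 - 3/174 = -34 + (1/174)*(-3) = -34 - 1/58 = -1973/58 ≈ -34.017)
H = 30702
Q + H = -1973/58 + 30702 = 1778743/58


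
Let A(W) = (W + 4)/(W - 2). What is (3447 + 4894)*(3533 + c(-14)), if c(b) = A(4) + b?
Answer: 29385343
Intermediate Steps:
A(W) = (4 + W)/(-2 + W)
c(b) = 4 + b (c(b) = (4 + 4)/(-2 + 4) + b = 8/2 + b = (1/2)*8 + b = 4 + b)
(3447 + 4894)*(3533 + c(-14)) = (3447 + 4894)*(3533 + (4 - 14)) = 8341*(3533 - 10) = 8341*3523 = 29385343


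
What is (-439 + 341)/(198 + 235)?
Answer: -98/433 ≈ -0.22633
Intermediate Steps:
(-439 + 341)/(198 + 235) = -98/433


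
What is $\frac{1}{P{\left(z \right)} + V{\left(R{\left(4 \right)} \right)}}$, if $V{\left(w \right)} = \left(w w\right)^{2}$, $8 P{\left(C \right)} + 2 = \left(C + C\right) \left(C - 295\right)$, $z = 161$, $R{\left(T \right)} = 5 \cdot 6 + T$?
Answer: $\frac{4}{5323769} \approx 7.5135 \cdot 10^{-7}$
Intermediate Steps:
$R{\left(T \right)} = 30 + T$
$P{\left(C \right)} = - \frac{1}{4} + \frac{C \left(-295 + C\right)}{4}$ ($P{\left(C \right)} = - \frac{1}{4} + \frac{\left(C + C\right) \left(C - 295\right)}{8} = - \frac{1}{4} + \frac{2 C \left(-295 + C\right)}{8} = - \frac{1}{4} + \frac{C \left(-295 + C\right)}{4}$)
$V{\left(w \right)} = w^{4}$ ($V{\left(w \right)} = \left(w^{2}\right)^{2} = w^{4}$)
$\frac{1}{P{\left(z \right)} + V{\left(R{\left(4 \right)} \right)}} = \frac{1}{\left(- \frac{1}{4} - \frac{47495}{4} + \frac{161^{2}}{4}\right) + \left(30 + 4\right)^{4}} = \frac{1}{\left(- \frac{1}{4} - \frac{47495}{4} + \frac{1}{4} \cdot 25921\right) + 34^{4}} = \frac{1}{\left(- \frac{1}{4} - \frac{47495}{4} + \frac{25921}{4}\right) + 1336336} = \frac{1}{- \frac{21575}{4} + 1336336} = \frac{1}{\frac{5323769}{4}} = \frac{4}{5323769}$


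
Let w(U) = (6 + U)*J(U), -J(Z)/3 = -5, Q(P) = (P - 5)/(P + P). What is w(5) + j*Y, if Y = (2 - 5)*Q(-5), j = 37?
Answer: 54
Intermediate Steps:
Q(P) = (-5 + P)/(2*P) (Q(P) = (-5 + P)/((2*P)) = (-5 + P)*(1/(2*P)) = (-5 + P)/(2*P))
J(Z) = 15 (J(Z) = -3*(-5) = 15)
Y = -3 (Y = (2 - 5)*((½)*(-5 - 5)/(-5)) = -3*(-1)*(-10)/(2*5) = -3*1 = -3)
w(U) = 90 + 15*U (w(U) = (6 + U)*15 = 90 + 15*U)
w(5) + j*Y = (90 + 15*5) + 37*(-3) = (90 + 75) - 111 = 165 - 111 = 54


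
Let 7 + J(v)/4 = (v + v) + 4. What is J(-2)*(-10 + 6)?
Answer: 112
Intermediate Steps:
J(v) = -12 + 8*v (J(v) = -28 + 4*((v + v) + 4) = -28 + 4*(2*v + 4) = -28 + 4*(4 + 2*v) = -28 + (16 + 8*v) = -12 + 8*v)
J(-2)*(-10 + 6) = (-12 + 8*(-2))*(-10 + 6) = (-12 - 16)*(-4) = -28*(-4) = 112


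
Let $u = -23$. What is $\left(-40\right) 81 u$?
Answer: $74520$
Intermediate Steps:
$\left(-40\right) 81 u = \left(-40\right) 81 \left(-23\right) = \left(-3240\right) \left(-23\right) = 74520$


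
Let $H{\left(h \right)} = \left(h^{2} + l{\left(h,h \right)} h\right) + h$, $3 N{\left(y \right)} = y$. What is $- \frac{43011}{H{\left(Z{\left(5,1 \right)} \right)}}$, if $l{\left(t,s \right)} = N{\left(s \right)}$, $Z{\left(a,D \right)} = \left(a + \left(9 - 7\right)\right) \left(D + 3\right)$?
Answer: $- \frac{129033}{3220} \approx -40.072$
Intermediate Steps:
$Z{\left(a,D \right)} = \left(2 + a\right) \left(3 + D\right)$ ($Z{\left(a,D \right)} = \left(a + \left(9 - 7\right)\right) \left(3 + D\right) = \left(a + 2\right) \left(3 + D\right) = \left(2 + a\right) \left(3 + D\right)$)
$N{\left(y \right)} = \frac{y}{3}$
$l{\left(t,s \right)} = \frac{s}{3}$
$H{\left(h \right)} = h + \frac{4 h^{2}}{3}$ ($H{\left(h \right)} = \left(h^{2} + \frac{h}{3} h\right) + h = \left(h^{2} + \frac{h^{2}}{3}\right) + h = \frac{4 h^{2}}{3} + h = h + \frac{4 h^{2}}{3}$)
$- \frac{43011}{H{\left(Z{\left(5,1 \right)} \right)}} = - \frac{43011}{\frac{1}{3} \left(6 + 2 \cdot 1 + 3 \cdot 5 + 1 \cdot 5\right) \left(3 + 4 \left(6 + 2 \cdot 1 + 3 \cdot 5 + 1 \cdot 5\right)\right)} = - \frac{43011}{\frac{1}{3} \left(6 + 2 + 15 + 5\right) \left(3 + 4 \left(6 + 2 + 15 + 5\right)\right)} = - \frac{43011}{\frac{1}{3} \cdot 28 \left(3 + 4 \cdot 28\right)} = - \frac{43011}{\frac{1}{3} \cdot 28 \left(3 + 112\right)} = - \frac{43011}{\frac{1}{3} \cdot 28 \cdot 115} = - \frac{43011}{\frac{3220}{3}} = \left(-43011\right) \frac{3}{3220} = - \frac{129033}{3220}$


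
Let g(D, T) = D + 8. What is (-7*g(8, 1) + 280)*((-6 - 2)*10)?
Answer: -13440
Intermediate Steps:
g(D, T) = 8 + D
(-7*g(8, 1) + 280)*((-6 - 2)*10) = (-7*(8 + 8) + 280)*((-6 - 2)*10) = (-7*16 + 280)*(-8*10) = (-112 + 280)*(-80) = 168*(-80) = -13440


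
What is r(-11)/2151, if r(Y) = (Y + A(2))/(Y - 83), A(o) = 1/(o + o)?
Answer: 43/808776 ≈ 5.3167e-5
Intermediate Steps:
A(o) = 1/(2*o)
r(Y) = (1/4 + Y)/(-83 + Y) (r(Y) = (Y + (1/2)/2)/(Y - 83) = (Y + (1/2)*(1/2))/(-83 + Y) = (Y + 1/4)/(-83 + Y) = (1/4 + Y)/(-83 + Y))
r(-11)/2151 = ((1/4 - 11)/(-83 - 11))/2151 = (-43/4/(-94))*(1/2151) = -1/94*(-43/4)*(1/2151) = (43/376)*(1/2151) = 43/808776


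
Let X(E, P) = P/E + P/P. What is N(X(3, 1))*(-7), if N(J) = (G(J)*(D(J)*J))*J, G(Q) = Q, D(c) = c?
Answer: -1792/81 ≈ -22.123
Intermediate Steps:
X(E, P) = 1 + P/E (X(E, P) = P/E + 1 = 1 + P/E)
N(J) = J⁴ (N(J) = (J*(J*J))*J = (J*J²)*J = J³*J = J⁴)
N(X(3, 1))*(-7) = ((3 + 1)/3)⁴*(-7) = ((⅓)*4)⁴*(-7) = (4/3)⁴*(-7) = (256/81)*(-7) = -1792/81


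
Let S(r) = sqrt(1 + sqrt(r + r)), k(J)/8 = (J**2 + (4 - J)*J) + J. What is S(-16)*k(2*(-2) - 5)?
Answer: -360*sqrt(1 + 4*I*sqrt(2)) ≈ -661.1 - 554.48*I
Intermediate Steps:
k(J) = 8*J + 8*J**2 + 8*J*(4 - J) (k(J) = 8*((J**2 + (4 - J)*J) + J) = 8*((J**2 + J*(4 - J)) + J) = 8*(J + J**2 + J*(4 - J)) = 8*J + 8*J**2 + 8*J*(4 - J))
S(r) = sqrt(1 + sqrt(2)*sqrt(r)) (S(r) = sqrt(1 + sqrt(2*r)) = sqrt(1 + sqrt(2)*sqrt(r)))
S(-16)*k(2*(-2) - 5) = sqrt(1 + sqrt(2)*sqrt(-16))*(40*(2*(-2) - 5)) = sqrt(1 + sqrt(2)*(4*I))*(40*(-4 - 5)) = sqrt(1 + 4*I*sqrt(2))*(40*(-9)) = sqrt(1 + 4*I*sqrt(2))*(-360) = -360*sqrt(1 + 4*I*sqrt(2))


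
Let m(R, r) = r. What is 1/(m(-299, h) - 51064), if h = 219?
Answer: -1/50845 ≈ -1.9668e-5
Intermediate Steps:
1/(m(-299, h) - 51064) = 1/(219 - 51064) = 1/(-50845) = -1/50845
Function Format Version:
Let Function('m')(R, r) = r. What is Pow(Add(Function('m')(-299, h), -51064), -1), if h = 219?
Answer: Rational(-1, 50845) ≈ -1.9668e-5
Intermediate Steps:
Pow(Add(Function('m')(-299, h), -51064), -1) = Pow(Add(219, -51064), -1) = Pow(-50845, -1) = Rational(-1, 50845)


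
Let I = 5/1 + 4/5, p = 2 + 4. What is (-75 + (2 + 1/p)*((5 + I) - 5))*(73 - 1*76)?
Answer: 1873/10 ≈ 187.30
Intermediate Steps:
p = 6
I = 29/5 (I = 5*1 + 4*(⅕) = 5 + ⅘ = 29/5 ≈ 5.8000)
(-75 + (2 + 1/p)*((5 + I) - 5))*(73 - 1*76) = (-75 + (2 + 1/6)*((5 + 29/5) - 5))*(73 - 1*76) = (-75 + (2 + ⅙)*(54/5 - 5))*(73 - 76) = (-75 + (13/6)*(29/5))*(-3) = (-75 + 377/30)*(-3) = -1873/30*(-3) = 1873/10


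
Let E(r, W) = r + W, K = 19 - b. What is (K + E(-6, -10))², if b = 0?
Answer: 9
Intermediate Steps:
K = 19 (K = 19 - 1*0 = 19 + 0 = 19)
E(r, W) = W + r
(K + E(-6, -10))² = (19 + (-10 - 6))² = (19 - 16)² = 3² = 9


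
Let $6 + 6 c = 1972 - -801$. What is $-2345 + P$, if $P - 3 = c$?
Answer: $- \frac{11285}{6} \approx -1880.8$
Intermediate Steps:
$c = \frac{2767}{6}$ ($c = -1 + \frac{1972 - -801}{6} = -1 + \frac{1972 + 801}{6} = -1 + \frac{1}{6} \cdot 2773 = -1 + \frac{2773}{6} = \frac{2767}{6} \approx 461.17$)
$P = \frac{2785}{6}$ ($P = 3 + \frac{2767}{6} = \frac{2785}{6} \approx 464.17$)
$-2345 + P = -2345 + \frac{2785}{6} = - \frac{11285}{6}$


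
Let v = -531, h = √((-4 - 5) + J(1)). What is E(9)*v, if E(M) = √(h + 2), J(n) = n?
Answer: -531*√(2 + 2*I*√2) ≈ -877.69 - 454.32*I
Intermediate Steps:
h = 2*I*√2 (h = √((-4 - 5) + 1) = √(-9 + 1) = √(-8) = 2*I*√2 ≈ 2.8284*I)
E(M) = √(2 + 2*I*√2) (E(M) = √(2*I*√2 + 2) = √(2 + 2*I*√2))
E(9)*v = √(2 + 2*I*√2)*(-531) = -531*√(2 + 2*I*√2)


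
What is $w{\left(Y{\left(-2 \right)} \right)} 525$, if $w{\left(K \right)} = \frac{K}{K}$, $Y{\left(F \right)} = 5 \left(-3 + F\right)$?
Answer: $525$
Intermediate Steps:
$Y{\left(F \right)} = -15 + 5 F$
$w{\left(K \right)} = 1$
$w{\left(Y{\left(-2 \right)} \right)} 525 = 1 \cdot 525 = 525$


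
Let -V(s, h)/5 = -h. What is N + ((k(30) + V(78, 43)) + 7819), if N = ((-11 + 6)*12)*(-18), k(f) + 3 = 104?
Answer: 9215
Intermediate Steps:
V(s, h) = 5*h (V(s, h) = -(-5)*h = 5*h)
k(f) = 101 (k(f) = -3 + 104 = 101)
N = 1080 (N = -5*12*(-18) = -60*(-18) = 1080)
N + ((k(30) + V(78, 43)) + 7819) = 1080 + ((101 + 5*43) + 7819) = 1080 + ((101 + 215) + 7819) = 1080 + (316 + 7819) = 1080 + 8135 = 9215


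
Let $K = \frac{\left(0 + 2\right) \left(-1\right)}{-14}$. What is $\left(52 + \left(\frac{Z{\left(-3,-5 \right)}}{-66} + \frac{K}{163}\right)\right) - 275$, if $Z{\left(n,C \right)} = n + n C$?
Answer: $- \frac{2801144}{12551} \approx -223.18$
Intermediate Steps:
$Z{\left(n,C \right)} = n + C n$
$K = \frac{1}{7}$ ($K = 2 \left(-1\right) \left(- \frac{1}{14}\right) = \left(-2\right) \left(- \frac{1}{14}\right) = \frac{1}{7} \approx 0.14286$)
$\left(52 + \left(\frac{Z{\left(-3,-5 \right)}}{-66} + \frac{K}{163}\right)\right) - 275 = \left(52 + \left(\frac{\left(-3\right) \left(1 - 5\right)}{-66} + \frac{1}{7 \cdot 163}\right)\right) - 275 = \left(52 + \left(\left(-3\right) \left(-4\right) \left(- \frac{1}{66}\right) + \frac{1}{7} \cdot \frac{1}{163}\right)\right) - 275 = \left(52 + \left(12 \left(- \frac{1}{66}\right) + \frac{1}{1141}\right)\right) - 275 = \left(52 + \left(- \frac{2}{11} + \frac{1}{1141}\right)\right) - 275 = \left(52 - \frac{2271}{12551}\right) - 275 = \frac{650381}{12551} - 275 = - \frac{2801144}{12551}$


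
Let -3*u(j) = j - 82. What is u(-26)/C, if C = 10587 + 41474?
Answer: 36/52061 ≈ 0.00069150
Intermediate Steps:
u(j) = 82/3 - j/3 (u(j) = -(j - 82)/3 = -(-82 + j)/3 = 82/3 - j/3)
C = 52061
u(-26)/C = (82/3 - ⅓*(-26))/52061 = (82/3 + 26/3)*(1/52061) = 36*(1/52061) = 36/52061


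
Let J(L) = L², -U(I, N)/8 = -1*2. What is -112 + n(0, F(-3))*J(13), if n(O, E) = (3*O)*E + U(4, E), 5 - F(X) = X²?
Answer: 2592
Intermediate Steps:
F(X) = 5 - X²
U(I, N) = 16 (U(I, N) = -(-8)*2 = -8*(-2) = 16)
n(O, E) = 16 + 3*E*O (n(O, E) = (3*O)*E + 16 = 3*E*O + 16 = 16 + 3*E*O)
-112 + n(0, F(-3))*J(13) = -112 + (16 + 3*(5 - 1*(-3)²)*0)*13² = -112 + (16 + 3*(5 - 1*9)*0)*169 = -112 + (16 + 3*(5 - 9)*0)*169 = -112 + (16 + 3*(-4)*0)*169 = -112 + (16 + 0)*169 = -112 + 16*169 = -112 + 2704 = 2592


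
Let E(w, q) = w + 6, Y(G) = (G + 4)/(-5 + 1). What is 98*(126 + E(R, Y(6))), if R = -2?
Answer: 12740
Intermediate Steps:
Y(G) = -1 - G/4 (Y(G) = (4 + G)/(-4) = (4 + G)*(-¼) = -1 - G/4)
E(w, q) = 6 + w
98*(126 + E(R, Y(6))) = 98*(126 + (6 - 2)) = 98*(126 + 4) = 98*130 = 12740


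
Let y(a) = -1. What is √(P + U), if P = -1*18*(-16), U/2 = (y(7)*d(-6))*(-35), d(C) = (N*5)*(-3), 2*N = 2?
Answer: I*√762 ≈ 27.604*I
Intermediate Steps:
N = 1 (N = (½)*2 = 1)
d(C) = -15 (d(C) = (1*5)*(-3) = 5*(-3) = -15)
U = -1050 (U = 2*(-1*(-15)*(-35)) = 2*(15*(-35)) = 2*(-525) = -1050)
P = 288 (P = -18*(-16) = 288)
√(P + U) = √(288 - 1050) = √(-762) = I*√762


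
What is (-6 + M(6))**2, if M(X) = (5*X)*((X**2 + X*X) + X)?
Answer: 5447556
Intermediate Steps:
M(X) = 5*X*(X + 2*X**2) (M(X) = (5*X)*((X**2 + X**2) + X) = (5*X)*(2*X**2 + X) = (5*X)*(X + 2*X**2) = 5*X*(X + 2*X**2))
(-6 + M(6))**2 = (-6 + 6**2*(5 + 10*6))**2 = (-6 + 36*(5 + 60))**2 = (-6 + 36*65)**2 = (-6 + 2340)**2 = 2334**2 = 5447556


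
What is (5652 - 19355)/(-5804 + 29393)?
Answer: -13703/23589 ≈ -0.58091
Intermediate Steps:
(5652 - 19355)/(-5804 + 29393) = -13703/23589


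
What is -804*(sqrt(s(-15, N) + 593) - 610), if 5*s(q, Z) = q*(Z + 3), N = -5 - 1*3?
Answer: 490440 - 3216*sqrt(38) ≈ 4.7062e+5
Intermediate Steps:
N = -8 (N = -5 - 3 = -8)
s(q, Z) = q*(3 + Z)/5 (s(q, Z) = (q*(Z + 3))/5 = (q*(3 + Z))/5 = q*(3 + Z)/5)
-804*(sqrt(s(-15, N) + 593) - 610) = -804*(sqrt((1/5)*(-15)*(3 - 8) + 593) - 610) = -804*(sqrt((1/5)*(-15)*(-5) + 593) - 610) = -804*(sqrt(15 + 593) - 610) = -804*(sqrt(608) - 610) = -804*(4*sqrt(38) - 610) = -804*(-610 + 4*sqrt(38)) = 490440 - 3216*sqrt(38)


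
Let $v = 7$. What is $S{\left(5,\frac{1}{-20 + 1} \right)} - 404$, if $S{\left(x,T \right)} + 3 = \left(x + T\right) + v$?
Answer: $- \frac{7506}{19} \approx -395.05$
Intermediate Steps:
$S{\left(x,T \right)} = 4 + T + x$ ($S{\left(x,T \right)} = -3 + \left(\left(x + T\right) + 7\right) = -3 + \left(\left(T + x\right) + 7\right) = -3 + \left(7 + T + x\right) = 4 + T + x$)
$S{\left(5,\frac{1}{-20 + 1} \right)} - 404 = \left(4 + \frac{1}{-20 + 1} + 5\right) - 404 = \left(4 + \frac{1}{-19} + 5\right) - 404 = \left(4 - \frac{1}{19} + 5\right) - 404 = \frac{170}{19} - 404 = - \frac{7506}{19}$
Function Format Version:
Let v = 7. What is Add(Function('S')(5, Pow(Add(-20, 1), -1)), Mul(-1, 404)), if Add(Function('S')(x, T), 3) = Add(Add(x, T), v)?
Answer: Rational(-7506, 19) ≈ -395.05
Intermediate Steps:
Function('S')(x, T) = Add(4, T, x) (Function('S')(x, T) = Add(-3, Add(Add(x, T), 7)) = Add(-3, Add(Add(T, x), 7)) = Add(-3, Add(7, T, x)) = Add(4, T, x))
Add(Function('S')(5, Pow(Add(-20, 1), -1)), Mul(-1, 404)) = Add(Add(4, Pow(Add(-20, 1), -1), 5), Mul(-1, 404)) = Add(Add(4, Pow(-19, -1), 5), -404) = Add(Add(4, Rational(-1, 19), 5), -404) = Add(Rational(170, 19), -404) = Rational(-7506, 19)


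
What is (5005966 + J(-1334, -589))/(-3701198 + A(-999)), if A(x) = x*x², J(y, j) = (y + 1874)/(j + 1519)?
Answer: -155184964/31021830107 ≈ -0.0050024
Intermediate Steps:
J(y, j) = (1874 + y)/(1519 + j)
A(x) = x³
(5005966 + J(-1334, -589))/(-3701198 + A(-999)) = (5005966 + (1874 - 1334)/(1519 - 589))/(-3701198 + (-999)³) = (5005966 + 540/930)/(-3701198 - 997002999) = (5005966 + (1/930)*540)/(-1000704197) = (5005966 + 18/31)*(-1/1000704197) = (155184964/31)*(-1/1000704197) = -155184964/31021830107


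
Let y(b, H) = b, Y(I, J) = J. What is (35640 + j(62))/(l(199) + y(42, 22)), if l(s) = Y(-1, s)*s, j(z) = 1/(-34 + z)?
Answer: 997921/1110004 ≈ 0.89902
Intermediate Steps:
l(s) = s² (l(s) = s*s = s²)
(35640 + j(62))/(l(199) + y(42, 22)) = (35640 + 1/(-34 + 62))/(199² + 42) = (35640 + 1/28)/(39601 + 42) = (35640 + 1/28)/39643 = (997921/28)*(1/39643) = 997921/1110004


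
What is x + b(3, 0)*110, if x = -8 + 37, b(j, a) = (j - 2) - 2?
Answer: -81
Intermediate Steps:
b(j, a) = -4 + j (b(j, a) = (-2 + j) - 2 = -4 + j)
x = 29
x + b(3, 0)*110 = 29 + (-4 + 3)*110 = 29 - 1*110 = 29 - 110 = -81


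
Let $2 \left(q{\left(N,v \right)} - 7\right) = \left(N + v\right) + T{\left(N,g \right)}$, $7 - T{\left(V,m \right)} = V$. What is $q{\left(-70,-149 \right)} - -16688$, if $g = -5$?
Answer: $16624$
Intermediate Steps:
$T{\left(V,m \right)} = 7 - V$
$q{\left(N,v \right)} = \frac{21}{2} + \frac{v}{2}$ ($q{\left(N,v \right)} = 7 + \frac{\left(N + v\right) - \left(-7 + N\right)}{2} = 7 + \frac{7 + v}{2} = 7 + \left(\frac{7}{2} + \frac{v}{2}\right) = \frac{21}{2} + \frac{v}{2}$)
$q{\left(-70,-149 \right)} - -16688 = \left(\frac{21}{2} + \frac{1}{2} \left(-149\right)\right) - -16688 = \left(\frac{21}{2} - \frac{149}{2}\right) + 16688 = -64 + 16688 = 16624$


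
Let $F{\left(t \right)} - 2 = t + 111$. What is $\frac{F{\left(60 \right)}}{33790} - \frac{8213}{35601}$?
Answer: $- \frac{271358297}{1202957790} \approx -0.22558$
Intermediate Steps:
$F{\left(t \right)} = 113 + t$ ($F{\left(t \right)} = 2 + \left(t + 111\right) = 2 + \left(111 + t\right) = 113 + t$)
$\frac{F{\left(60 \right)}}{33790} - \frac{8213}{35601} = \frac{113 + 60}{33790} - \frac{8213}{35601} = 173 \cdot \frac{1}{33790} - \frac{8213}{35601} = \frac{173}{33790} - \frac{8213}{35601} = - \frac{271358297}{1202957790}$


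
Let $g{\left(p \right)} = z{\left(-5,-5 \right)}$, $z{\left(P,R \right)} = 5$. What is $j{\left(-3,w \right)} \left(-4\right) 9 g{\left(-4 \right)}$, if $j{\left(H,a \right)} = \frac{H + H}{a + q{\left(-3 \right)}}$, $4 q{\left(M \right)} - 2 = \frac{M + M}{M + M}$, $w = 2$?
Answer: $\frac{4320}{11} \approx 392.73$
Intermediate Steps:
$g{\left(p \right)} = 5$
$q{\left(M \right)} = \frac{3}{4}$ ($q{\left(M \right)} = \frac{1}{2} + \frac{\left(M + M\right) \frac{1}{M + M}}{4} = \frac{1}{2} + \frac{2 M \frac{1}{2 M}}{4} = \frac{1}{2} + \frac{1}{4} \cdot 1 = \frac{1}{2} + \frac{1}{4} = \frac{3}{4}$)
$j{\left(H,a \right)} = \frac{2 H}{\frac{3}{4} + a}$ ($j{\left(H,a \right)} = \frac{H + H}{a + \frac{3}{4}} = \frac{2 H}{\frac{3}{4} + a}$)
$j{\left(-3,w \right)} \left(-4\right) 9 g{\left(-4 \right)} = 8 \left(-3\right) \frac{1}{3 + 4 \cdot 2} \left(-4\right) 9 \cdot 5 = 8 \left(-3\right) \frac{1}{3 + 8} \left(-4\right) 45 = 8 \left(-3\right) \frac{1}{11} \left(-4\right) 45 = \left(- \frac{24}{11}\right) \left(-4\right) 45 = \frac{96}{11} \cdot 45 = \frac{4320}{11}$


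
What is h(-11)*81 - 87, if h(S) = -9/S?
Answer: -228/11 ≈ -20.727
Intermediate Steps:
h(-11)*81 - 87 = -9/(-11)*81 - 87 = -9*(-1/11)*81 - 87 = (9/11)*81 - 87 = 729/11 - 87 = -228/11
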